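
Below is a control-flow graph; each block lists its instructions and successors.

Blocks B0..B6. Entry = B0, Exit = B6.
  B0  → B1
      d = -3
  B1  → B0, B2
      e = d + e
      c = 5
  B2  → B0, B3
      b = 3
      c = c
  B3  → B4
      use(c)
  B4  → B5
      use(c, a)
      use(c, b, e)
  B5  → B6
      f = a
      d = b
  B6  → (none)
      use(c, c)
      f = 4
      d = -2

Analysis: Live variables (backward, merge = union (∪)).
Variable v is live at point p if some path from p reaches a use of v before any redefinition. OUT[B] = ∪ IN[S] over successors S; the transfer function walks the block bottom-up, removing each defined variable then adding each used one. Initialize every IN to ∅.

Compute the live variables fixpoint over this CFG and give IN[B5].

Answer: {a, b, c}

Working:
Fixpoint table:
  B0: | IN={a, e} | OUT={a, d, e}
  B1: | IN={a, d, e} | OUT={a, c, e}
  B2: | IN={a, c, e} | OUT={a, b, c, e}
  B3: | IN={a, b, c, e} | OUT={a, b, c, e}
  B4: | IN={a, b, c, e} | OUT={a, b, c}
  B5: | IN={a, b, c} | OUT={c}
  B6: | IN={c} | OUT={}

Merge at B5: OUT[B5] = IN[B6] = {c}
Applying B5's transfer function to that OUT value gives IN[B5] (row B5 above).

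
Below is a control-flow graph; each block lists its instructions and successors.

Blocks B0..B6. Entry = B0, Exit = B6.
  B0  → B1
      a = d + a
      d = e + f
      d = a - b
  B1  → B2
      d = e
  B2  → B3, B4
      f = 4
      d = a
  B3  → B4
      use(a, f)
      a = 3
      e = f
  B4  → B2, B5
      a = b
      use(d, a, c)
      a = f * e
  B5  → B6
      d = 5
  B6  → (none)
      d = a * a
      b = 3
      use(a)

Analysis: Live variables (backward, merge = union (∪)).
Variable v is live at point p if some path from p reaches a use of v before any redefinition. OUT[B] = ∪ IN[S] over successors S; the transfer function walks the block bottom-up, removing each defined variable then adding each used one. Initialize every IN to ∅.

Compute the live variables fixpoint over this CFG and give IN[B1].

Answer: {a, b, c, e}

Derivation:
Fixpoint table:
  B0:  IN={a, b, c, d, e, f}  OUT={a, b, c, e}
  B1:  IN={a, b, c, e}  OUT={a, b, c, e}
  B2:  IN={a, b, c, e}  OUT={a, b, c, d, e, f}
  B3:  IN={a, b, c, d, f}  OUT={b, c, d, e, f}
  B4:  IN={b, c, d, e, f}  OUT={a, b, c, e}
  B5:  IN={a}  OUT={a}
  B6:  IN={a}  OUT={}

Merge at B1: OUT[B1] = IN[B2] = {a, b, c, e}
Applying B1's transfer function to that OUT value gives IN[B1] (row B1 above).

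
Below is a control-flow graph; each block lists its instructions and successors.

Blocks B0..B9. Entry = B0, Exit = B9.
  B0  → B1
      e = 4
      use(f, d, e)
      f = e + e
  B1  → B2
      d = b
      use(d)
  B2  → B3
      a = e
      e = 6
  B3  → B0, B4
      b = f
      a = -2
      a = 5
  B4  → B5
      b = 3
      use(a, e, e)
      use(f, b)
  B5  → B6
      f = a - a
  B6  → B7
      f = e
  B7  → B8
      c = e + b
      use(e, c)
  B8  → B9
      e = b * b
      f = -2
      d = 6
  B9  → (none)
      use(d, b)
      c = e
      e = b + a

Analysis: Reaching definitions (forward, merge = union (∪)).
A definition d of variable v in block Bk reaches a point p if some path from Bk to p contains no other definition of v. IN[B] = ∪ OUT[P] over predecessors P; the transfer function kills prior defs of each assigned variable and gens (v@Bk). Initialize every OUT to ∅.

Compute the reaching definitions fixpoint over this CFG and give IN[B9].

Answer: {a@B3, b@B4, c@B7, d@B8, e@B8, f@B8}

Working:
Converged values:
  B0:  IN={a@B3, b@B3, d@B1, e@B2, f@B0}  OUT={a@B3, b@B3, d@B1, e@B0, f@B0}
  B1:  IN={a@B3, b@B3, d@B1, e@B0, f@B0}  OUT={a@B3, b@B3, d@B1, e@B0, f@B0}
  B2:  IN={a@B3, b@B3, d@B1, e@B0, f@B0}  OUT={a@B2, b@B3, d@B1, e@B2, f@B0}
  B3:  IN={a@B2, b@B3, d@B1, e@B2, f@B0}  OUT={a@B3, b@B3, d@B1, e@B2, f@B0}
  B4:  IN={a@B3, b@B3, d@B1, e@B2, f@B0}  OUT={a@B3, b@B4, d@B1, e@B2, f@B0}
  B5:  IN={a@B3, b@B4, d@B1, e@B2, f@B0}  OUT={a@B3, b@B4, d@B1, e@B2, f@B5}
  B6:  IN={a@B3, b@B4, d@B1, e@B2, f@B5}  OUT={a@B3, b@B4, d@B1, e@B2, f@B6}
  B7:  IN={a@B3, b@B4, d@B1, e@B2, f@B6}  OUT={a@B3, b@B4, c@B7, d@B1, e@B2, f@B6}
  B8:  IN={a@B3, b@B4, c@B7, d@B1, e@B2, f@B6}  OUT={a@B3, b@B4, c@B7, d@B8, e@B8, f@B8}
  B9:  IN={a@B3, b@B4, c@B7, d@B8, e@B8, f@B8}  OUT={a@B3, b@B4, c@B9, d@B8, e@B9, f@B8}

Merge at B9: IN[B9] = OUT[B8] = {a@B3, b@B4, c@B7, d@B8, e@B8, f@B8}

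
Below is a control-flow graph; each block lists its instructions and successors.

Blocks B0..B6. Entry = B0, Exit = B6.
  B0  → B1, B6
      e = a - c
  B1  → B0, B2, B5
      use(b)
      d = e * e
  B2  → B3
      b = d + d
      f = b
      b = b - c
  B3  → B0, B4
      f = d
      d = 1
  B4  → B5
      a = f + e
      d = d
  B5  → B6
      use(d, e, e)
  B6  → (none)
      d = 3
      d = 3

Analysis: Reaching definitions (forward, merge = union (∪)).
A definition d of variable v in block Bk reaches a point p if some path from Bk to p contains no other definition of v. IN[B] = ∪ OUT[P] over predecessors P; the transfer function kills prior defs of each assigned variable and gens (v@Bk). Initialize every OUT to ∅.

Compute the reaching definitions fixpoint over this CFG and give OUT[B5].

Fixpoint table:
  B0:   IN={b@B2, d@B1, d@B3, e@B0, f@B3}   OUT={b@B2, d@B1, d@B3, e@B0, f@B3}
  B1:   IN={b@B2, d@B1, d@B3, e@B0, f@B3}   OUT={b@B2, d@B1, e@B0, f@B3}
  B2:   IN={b@B2, d@B1, e@B0, f@B3}   OUT={b@B2, d@B1, e@B0, f@B2}
  B3:   IN={b@B2, d@B1, e@B0, f@B2}   OUT={b@B2, d@B3, e@B0, f@B3}
  B4:   IN={b@B2, d@B3, e@B0, f@B3}   OUT={a@B4, b@B2, d@B4, e@B0, f@B3}
  B5:   IN={a@B4, b@B2, d@B1, d@B4, e@B0, f@B3}   OUT={a@B4, b@B2, d@B1, d@B4, e@B0, f@B3}
  B6:   IN={a@B4, b@B2, d@B1, d@B3, d@B4, e@B0, f@B3}   OUT={a@B4, b@B2, d@B6, e@B0, f@B3}

Merge at B5: IN[B5] = OUT[B1] ⊔ OUT[B4] = {a@B4, b@B2, d@B1, d@B4, e@B0, f@B3}
Applying B5's transfer function to that IN value gives OUT[B5] (row B5 above).

Answer: {a@B4, b@B2, d@B1, d@B4, e@B0, f@B3}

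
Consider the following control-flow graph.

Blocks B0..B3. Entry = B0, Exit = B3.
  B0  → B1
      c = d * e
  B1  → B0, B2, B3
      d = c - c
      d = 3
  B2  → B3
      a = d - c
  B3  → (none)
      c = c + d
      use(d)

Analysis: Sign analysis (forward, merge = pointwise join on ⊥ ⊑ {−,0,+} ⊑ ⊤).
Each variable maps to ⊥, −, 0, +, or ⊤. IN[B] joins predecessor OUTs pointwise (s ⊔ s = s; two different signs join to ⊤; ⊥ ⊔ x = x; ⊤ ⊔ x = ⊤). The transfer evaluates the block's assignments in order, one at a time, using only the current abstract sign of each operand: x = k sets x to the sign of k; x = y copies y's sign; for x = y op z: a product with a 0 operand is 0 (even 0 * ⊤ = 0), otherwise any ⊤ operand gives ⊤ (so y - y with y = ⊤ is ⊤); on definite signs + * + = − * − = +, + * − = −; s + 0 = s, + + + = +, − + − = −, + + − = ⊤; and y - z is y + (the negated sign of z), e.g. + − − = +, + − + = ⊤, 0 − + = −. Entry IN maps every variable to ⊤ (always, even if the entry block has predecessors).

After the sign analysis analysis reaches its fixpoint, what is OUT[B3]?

Fixpoint table:
  B0:  IN=(all ⊤)  OUT=(all ⊤)
  B1:  IN=(all ⊤)  OUT={d:+; rest ⊤}
  B2:  IN={d:+; rest ⊤}  OUT={d:+; rest ⊤}
  B3:  IN={d:+; rest ⊤}  OUT={d:+; rest ⊤}

Merge at B3: IN[B3] = OUT[B1] ⊔ OUT[B2] = {a: ⊤, b: ⊤, c: ⊤, d: +, e: ⊤, f: ⊤}
Applying B3's transfer function to that IN value gives OUT[B3] (row B3 above).

Answer: {a: ⊤, b: ⊤, c: ⊤, d: +, e: ⊤, f: ⊤}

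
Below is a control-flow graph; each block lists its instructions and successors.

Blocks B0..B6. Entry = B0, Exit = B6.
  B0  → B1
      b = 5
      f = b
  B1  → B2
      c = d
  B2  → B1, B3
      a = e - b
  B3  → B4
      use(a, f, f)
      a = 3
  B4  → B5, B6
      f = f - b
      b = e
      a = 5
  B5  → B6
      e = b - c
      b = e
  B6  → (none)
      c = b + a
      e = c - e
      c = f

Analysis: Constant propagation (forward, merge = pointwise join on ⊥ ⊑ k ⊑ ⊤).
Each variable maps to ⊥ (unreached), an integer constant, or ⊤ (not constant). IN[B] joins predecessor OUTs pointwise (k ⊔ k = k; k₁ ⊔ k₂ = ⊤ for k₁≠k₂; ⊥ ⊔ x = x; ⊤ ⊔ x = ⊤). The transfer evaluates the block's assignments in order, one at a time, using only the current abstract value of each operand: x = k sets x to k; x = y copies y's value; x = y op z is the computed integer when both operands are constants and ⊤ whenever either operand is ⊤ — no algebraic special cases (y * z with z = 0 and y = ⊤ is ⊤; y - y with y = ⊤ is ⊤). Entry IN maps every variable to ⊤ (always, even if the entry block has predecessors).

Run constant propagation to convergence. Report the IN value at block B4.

Answer: {a: 3, b: 5, c: ⊤, d: ⊤, e: ⊤, f: 5}

Derivation:
Fixpoint table:
  B0: | IN=(all ⊤) | OUT={b:5, f:5; rest ⊤}
  B1: | IN={b:5, f:5; rest ⊤} | OUT={b:5, f:5; rest ⊤}
  B2: | IN={b:5, f:5; rest ⊤} | OUT={b:5, f:5; rest ⊤}
  B3: | IN={b:5, f:5; rest ⊤} | OUT={a:3, b:5, f:5; rest ⊤}
  B4: | IN={a:3, b:5, f:5; rest ⊤} | OUT={a:5, f:0; rest ⊤}
  B5: | IN={a:5, f:0; rest ⊤} | OUT={a:5, f:0; rest ⊤}
  B6: | IN={a:5, f:0; rest ⊤} | OUT={a:5, c:0, f:0; rest ⊤}

Merge at B4: IN[B4] = OUT[B3] = {a: 3, b: 5, c: ⊤, d: ⊤, e: ⊤, f: 5}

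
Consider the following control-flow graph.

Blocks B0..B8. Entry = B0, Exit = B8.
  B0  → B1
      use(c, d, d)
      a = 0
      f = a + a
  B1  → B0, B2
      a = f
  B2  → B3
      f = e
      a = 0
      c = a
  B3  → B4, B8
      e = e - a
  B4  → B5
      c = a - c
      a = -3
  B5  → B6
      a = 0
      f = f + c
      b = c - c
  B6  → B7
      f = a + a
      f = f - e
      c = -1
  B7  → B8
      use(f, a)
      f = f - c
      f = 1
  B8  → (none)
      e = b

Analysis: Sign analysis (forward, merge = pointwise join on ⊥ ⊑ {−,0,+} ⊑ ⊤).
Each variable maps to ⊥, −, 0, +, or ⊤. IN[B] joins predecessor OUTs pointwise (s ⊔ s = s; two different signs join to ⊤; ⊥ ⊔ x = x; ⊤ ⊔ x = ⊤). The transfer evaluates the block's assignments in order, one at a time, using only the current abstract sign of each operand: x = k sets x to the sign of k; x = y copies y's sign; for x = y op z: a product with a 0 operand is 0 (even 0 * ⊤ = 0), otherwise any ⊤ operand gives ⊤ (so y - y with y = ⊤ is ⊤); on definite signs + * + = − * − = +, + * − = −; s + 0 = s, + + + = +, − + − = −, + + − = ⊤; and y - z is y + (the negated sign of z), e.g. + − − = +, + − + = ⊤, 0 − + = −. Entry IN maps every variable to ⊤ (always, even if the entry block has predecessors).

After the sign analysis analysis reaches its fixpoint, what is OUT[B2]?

Converged values:
  B0:   IN=(all ⊤)   OUT={a:0, f:0; rest ⊤}
  B1:   IN={a:0, f:0; rest ⊤}   OUT={a:0, f:0; rest ⊤}
  B2:   IN={a:0, f:0; rest ⊤}   OUT={a:0, c:0; rest ⊤}
  B3:   IN={a:0, c:0; rest ⊤}   OUT={a:0, c:0; rest ⊤}
  B4:   IN={a:0, c:0; rest ⊤}   OUT={a:-, c:0; rest ⊤}
  B5:   IN={a:-, c:0; rest ⊤}   OUT={a:0, b:0, c:0; rest ⊤}
  B6:   IN={a:0, b:0, c:0; rest ⊤}   OUT={a:0, b:0, c:-; rest ⊤}
  B7:   IN={a:0, b:0, c:-; rest ⊤}   OUT={a:0, b:0, c:-, f:+; rest ⊤}
  B8:   IN={a:0; rest ⊤}   OUT={a:0; rest ⊤}

Merge at B2: IN[B2] = OUT[B1] = {a: 0, b: ⊤, c: ⊤, d: ⊤, e: ⊤, f: 0}
Applying B2's transfer function to that IN value gives OUT[B2] (row B2 above).

Answer: {a: 0, b: ⊤, c: 0, d: ⊤, e: ⊤, f: ⊤}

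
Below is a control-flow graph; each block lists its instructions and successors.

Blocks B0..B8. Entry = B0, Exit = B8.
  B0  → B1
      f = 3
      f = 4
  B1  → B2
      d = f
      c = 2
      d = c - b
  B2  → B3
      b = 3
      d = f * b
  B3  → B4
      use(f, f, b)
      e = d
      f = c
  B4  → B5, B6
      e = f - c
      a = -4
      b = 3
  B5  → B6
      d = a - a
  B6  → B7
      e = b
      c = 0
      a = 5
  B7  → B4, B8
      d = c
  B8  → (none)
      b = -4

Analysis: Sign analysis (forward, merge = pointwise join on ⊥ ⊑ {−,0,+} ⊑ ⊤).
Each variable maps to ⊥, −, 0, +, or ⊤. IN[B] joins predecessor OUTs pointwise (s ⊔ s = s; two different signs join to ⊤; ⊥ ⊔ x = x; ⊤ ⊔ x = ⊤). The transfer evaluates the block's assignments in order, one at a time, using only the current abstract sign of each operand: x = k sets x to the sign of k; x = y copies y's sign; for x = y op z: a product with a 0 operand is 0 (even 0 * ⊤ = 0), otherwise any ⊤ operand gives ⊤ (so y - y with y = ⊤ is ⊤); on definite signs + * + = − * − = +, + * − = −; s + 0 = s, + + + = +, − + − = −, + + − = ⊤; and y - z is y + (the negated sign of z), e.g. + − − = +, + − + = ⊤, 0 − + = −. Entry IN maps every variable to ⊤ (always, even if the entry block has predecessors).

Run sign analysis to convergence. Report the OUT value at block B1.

Answer: {a: ⊤, b: ⊤, c: +, d: ⊤, e: ⊤, f: +}

Working:
Converged values:
  B0: | IN=(all ⊤) | OUT={f:+; rest ⊤}
  B1: | IN={f:+; rest ⊤} | OUT={c:+, f:+; rest ⊤}
  B2: | IN={c:+, f:+; rest ⊤} | OUT={b:+, c:+, d:+, f:+; rest ⊤}
  B3: | IN={b:+, c:+, d:+, f:+; rest ⊤} | OUT={b:+, c:+, d:+, e:+, f:+; rest ⊤}
  B4: | IN={b:+, e:+, f:+; rest ⊤} | OUT={a:-, b:+, f:+; rest ⊤}
  B5: | IN={a:-, b:+, f:+; rest ⊤} | OUT={a:-, b:+, f:+; rest ⊤}
  B6: | IN={a:-, b:+, f:+; rest ⊤} | OUT={a:+, b:+, c:0, e:+, f:+; rest ⊤}
  B7: | IN={a:+, b:+, c:0, e:+, f:+; rest ⊤} | OUT={a:+, b:+, c:0, d:0, e:+, f:+; rest ⊤}
  B8: | IN={a:+, b:+, c:0, d:0, e:+, f:+; rest ⊤} | OUT={a:+, b:-, c:0, d:0, e:+, f:+; rest ⊤}

Merge at B1: IN[B1] = OUT[B0] = {a: ⊤, b: ⊤, c: ⊤, d: ⊤, e: ⊤, f: +}
Applying B1's transfer function to that IN value gives OUT[B1] (row B1 above).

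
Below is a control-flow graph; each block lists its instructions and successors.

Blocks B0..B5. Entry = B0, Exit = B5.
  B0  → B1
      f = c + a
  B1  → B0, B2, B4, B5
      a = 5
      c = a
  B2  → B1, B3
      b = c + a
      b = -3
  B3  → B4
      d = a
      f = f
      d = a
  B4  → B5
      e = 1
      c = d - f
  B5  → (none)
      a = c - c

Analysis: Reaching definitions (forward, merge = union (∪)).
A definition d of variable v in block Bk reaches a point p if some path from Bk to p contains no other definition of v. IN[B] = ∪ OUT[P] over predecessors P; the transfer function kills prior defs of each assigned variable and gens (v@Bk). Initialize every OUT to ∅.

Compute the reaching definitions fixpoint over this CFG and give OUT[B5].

Answer: {a@B5, b@B2, c@B1, c@B4, d@B3, e@B4, f@B0, f@B3}

Derivation:
Converged values:
  B0:   IN={a@B1, b@B2, c@B1, f@B0}   OUT={a@B1, b@B2, c@B1, f@B0}
  B1:   IN={a@B1, b@B2, c@B1, f@B0}   OUT={a@B1, b@B2, c@B1, f@B0}
  B2:   IN={a@B1, b@B2, c@B1, f@B0}   OUT={a@B1, b@B2, c@B1, f@B0}
  B3:   IN={a@B1, b@B2, c@B1, f@B0}   OUT={a@B1, b@B2, c@B1, d@B3, f@B3}
  B4:   IN={a@B1, b@B2, c@B1, d@B3, f@B0, f@B3}   OUT={a@B1, b@B2, c@B4, d@B3, e@B4, f@B0, f@B3}
  B5:   IN={a@B1, b@B2, c@B1, c@B4, d@B3, e@B4, f@B0, f@B3}   OUT={a@B5, b@B2, c@B1, c@B4, d@B3, e@B4, f@B0, f@B3}

Merge at B5: IN[B5] = OUT[B1] ⊔ OUT[B4] = {a@B1, b@B2, c@B1, c@B4, d@B3, e@B4, f@B0, f@B3}
Applying B5's transfer function to that IN value gives OUT[B5] (row B5 above).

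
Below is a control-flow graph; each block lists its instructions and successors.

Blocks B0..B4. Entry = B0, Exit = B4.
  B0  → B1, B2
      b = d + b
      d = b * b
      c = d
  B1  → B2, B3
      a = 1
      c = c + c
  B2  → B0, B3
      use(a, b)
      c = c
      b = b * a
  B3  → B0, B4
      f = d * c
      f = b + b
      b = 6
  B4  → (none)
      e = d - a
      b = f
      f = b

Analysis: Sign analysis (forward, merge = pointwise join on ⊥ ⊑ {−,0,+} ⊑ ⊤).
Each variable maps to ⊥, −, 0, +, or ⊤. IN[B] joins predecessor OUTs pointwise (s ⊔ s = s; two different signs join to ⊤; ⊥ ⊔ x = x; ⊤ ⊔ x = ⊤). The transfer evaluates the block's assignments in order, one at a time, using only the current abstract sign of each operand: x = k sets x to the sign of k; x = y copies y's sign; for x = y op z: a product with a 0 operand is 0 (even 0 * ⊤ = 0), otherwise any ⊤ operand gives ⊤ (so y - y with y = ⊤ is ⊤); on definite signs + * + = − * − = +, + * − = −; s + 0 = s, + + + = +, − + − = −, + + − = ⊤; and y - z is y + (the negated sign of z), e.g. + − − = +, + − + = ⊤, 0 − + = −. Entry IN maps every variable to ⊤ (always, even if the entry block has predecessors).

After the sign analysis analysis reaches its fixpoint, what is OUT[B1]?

Answer: {a: +, b: ⊤, c: ⊤, d: ⊤, e: ⊤, f: ⊤}

Derivation:
Per-block solution:
  B0:  IN=(all ⊤)  OUT=(all ⊤)
  B1:  IN=(all ⊤)  OUT={a:+; rest ⊤}
  B2:  IN=(all ⊤)  OUT=(all ⊤)
  B3:  IN=(all ⊤)  OUT={b:+; rest ⊤}
  B4:  IN={b:+; rest ⊤}  OUT=(all ⊤)

Merge at B1: IN[B1] = OUT[B0] = {a: ⊤, b: ⊤, c: ⊤, d: ⊤, e: ⊤, f: ⊤}
Applying B1's transfer function to that IN value gives OUT[B1] (row B1 above).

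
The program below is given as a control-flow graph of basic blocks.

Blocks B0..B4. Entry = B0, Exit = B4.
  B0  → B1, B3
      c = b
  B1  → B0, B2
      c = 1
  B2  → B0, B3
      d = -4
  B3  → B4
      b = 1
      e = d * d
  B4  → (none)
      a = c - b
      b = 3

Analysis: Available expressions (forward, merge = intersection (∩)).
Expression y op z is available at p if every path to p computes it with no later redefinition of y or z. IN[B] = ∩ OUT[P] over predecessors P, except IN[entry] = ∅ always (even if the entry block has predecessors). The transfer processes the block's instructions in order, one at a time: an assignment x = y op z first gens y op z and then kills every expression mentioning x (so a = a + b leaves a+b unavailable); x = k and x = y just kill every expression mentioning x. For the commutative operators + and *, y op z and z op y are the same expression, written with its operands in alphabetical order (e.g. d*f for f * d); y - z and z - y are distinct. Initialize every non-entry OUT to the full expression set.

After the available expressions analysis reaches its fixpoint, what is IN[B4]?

Fixpoint table:
  B0:  IN={}  OUT={}
  B1:  IN={}  OUT={}
  B2:  IN={}  OUT={}
  B3:  IN={}  OUT={d*d}
  B4:  IN={d*d}  OUT={d*d}

Merge at B4: IN[B4] = OUT[B3] = {d*d}

Answer: {d*d}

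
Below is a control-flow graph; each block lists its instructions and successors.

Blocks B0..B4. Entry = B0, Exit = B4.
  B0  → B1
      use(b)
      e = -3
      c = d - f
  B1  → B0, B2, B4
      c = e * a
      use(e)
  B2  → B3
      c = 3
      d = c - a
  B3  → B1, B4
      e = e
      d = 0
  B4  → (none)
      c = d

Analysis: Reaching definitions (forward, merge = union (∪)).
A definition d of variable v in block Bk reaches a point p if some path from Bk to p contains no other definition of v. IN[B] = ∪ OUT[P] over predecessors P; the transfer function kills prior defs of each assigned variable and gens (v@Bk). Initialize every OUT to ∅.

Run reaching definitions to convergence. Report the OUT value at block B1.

Per-block solution:
  B0: | IN={c@B1, d@B3, e@B0, e@B3} | OUT={c@B0, d@B3, e@B0}
  B1: | IN={c@B0, c@B2, d@B3, e@B0, e@B3} | OUT={c@B1, d@B3, e@B0, e@B3}
  B2: | IN={c@B1, d@B3, e@B0, e@B3} | OUT={c@B2, d@B2, e@B0, e@B3}
  B3: | IN={c@B2, d@B2, e@B0, e@B3} | OUT={c@B2, d@B3, e@B3}
  B4: | IN={c@B1, c@B2, d@B3, e@B0, e@B3} | OUT={c@B4, d@B3, e@B0, e@B3}

Merge at B1: IN[B1] = OUT[B0] ⊔ OUT[B3] = {c@B0, c@B2, d@B3, e@B0, e@B3}
Applying B1's transfer function to that IN value gives OUT[B1] (row B1 above).

Answer: {c@B1, d@B3, e@B0, e@B3}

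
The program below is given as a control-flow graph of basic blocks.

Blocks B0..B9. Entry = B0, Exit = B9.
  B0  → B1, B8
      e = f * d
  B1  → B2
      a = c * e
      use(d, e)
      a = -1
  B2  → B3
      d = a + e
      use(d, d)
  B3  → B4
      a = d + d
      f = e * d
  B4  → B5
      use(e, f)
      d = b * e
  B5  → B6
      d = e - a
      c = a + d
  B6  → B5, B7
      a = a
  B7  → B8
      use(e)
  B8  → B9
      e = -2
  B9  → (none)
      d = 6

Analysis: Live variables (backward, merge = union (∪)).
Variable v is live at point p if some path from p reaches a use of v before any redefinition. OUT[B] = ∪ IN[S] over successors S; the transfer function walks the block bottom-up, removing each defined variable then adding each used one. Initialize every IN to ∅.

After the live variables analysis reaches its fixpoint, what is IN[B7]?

Converged values:
  B0:  IN={b, c, d, f}  OUT={b, c, d, e}
  B1:  IN={b, c, d, e}  OUT={a, b, e}
  B2:  IN={a, b, e}  OUT={b, d, e}
  B3:  IN={b, d, e}  OUT={a, b, e, f}
  B4:  IN={a, b, e, f}  OUT={a, e}
  B5:  IN={a, e}  OUT={a, e}
  B6:  IN={a, e}  OUT={a, e}
  B7:  IN={e}  OUT={}
  B8:  IN={}  OUT={}
  B9:  IN={}  OUT={}

Merge at B7: OUT[B7] = IN[B8] = {}
Applying B7's transfer function to that OUT value gives IN[B7] (row B7 above).

Answer: {e}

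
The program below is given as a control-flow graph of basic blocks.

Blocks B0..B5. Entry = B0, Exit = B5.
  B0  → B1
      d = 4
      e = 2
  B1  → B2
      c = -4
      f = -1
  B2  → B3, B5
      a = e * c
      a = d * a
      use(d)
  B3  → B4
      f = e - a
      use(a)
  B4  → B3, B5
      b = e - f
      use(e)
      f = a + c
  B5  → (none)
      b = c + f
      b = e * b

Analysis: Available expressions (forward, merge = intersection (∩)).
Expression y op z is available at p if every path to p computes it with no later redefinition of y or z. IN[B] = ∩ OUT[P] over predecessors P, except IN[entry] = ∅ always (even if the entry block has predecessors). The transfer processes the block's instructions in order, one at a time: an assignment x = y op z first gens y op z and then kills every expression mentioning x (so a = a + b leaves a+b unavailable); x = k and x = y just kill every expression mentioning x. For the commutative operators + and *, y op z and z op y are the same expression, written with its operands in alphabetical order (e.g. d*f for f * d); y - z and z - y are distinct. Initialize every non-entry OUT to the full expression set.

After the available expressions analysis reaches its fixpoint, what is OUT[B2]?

Fixpoint table:
  B0:   IN={}   OUT={}
  B1:   IN={}   OUT={}
  B2:   IN={}   OUT={c*e}
  B3:   IN={c*e}   OUT={c*e, e-a}
  B4:   IN={c*e, e-a}   OUT={a+c, c*e, e-a}
  B5:   IN={c*e}   OUT={c*e, c+f}

Merge at B2: IN[B2] = OUT[B1] = {}
Applying B2's transfer function to that IN value gives OUT[B2] (row B2 above).

Answer: {c*e}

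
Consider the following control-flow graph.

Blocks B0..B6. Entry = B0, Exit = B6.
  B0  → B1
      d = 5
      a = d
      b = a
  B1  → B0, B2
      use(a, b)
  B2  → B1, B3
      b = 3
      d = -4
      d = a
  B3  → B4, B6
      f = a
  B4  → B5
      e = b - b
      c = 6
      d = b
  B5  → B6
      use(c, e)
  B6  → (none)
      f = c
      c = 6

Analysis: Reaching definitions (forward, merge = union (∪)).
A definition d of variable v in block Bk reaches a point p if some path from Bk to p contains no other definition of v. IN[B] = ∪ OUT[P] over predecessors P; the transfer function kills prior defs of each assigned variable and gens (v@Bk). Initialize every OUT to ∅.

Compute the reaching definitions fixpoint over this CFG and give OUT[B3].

Answer: {a@B0, b@B2, d@B2, f@B3}

Derivation:
Per-block solution:
  B0:  IN={a@B0, b@B0, b@B2, d@B0, d@B2}  OUT={a@B0, b@B0, d@B0}
  B1:  IN={a@B0, b@B0, b@B2, d@B0, d@B2}  OUT={a@B0, b@B0, b@B2, d@B0, d@B2}
  B2:  IN={a@B0, b@B0, b@B2, d@B0, d@B2}  OUT={a@B0, b@B2, d@B2}
  B3:  IN={a@B0, b@B2, d@B2}  OUT={a@B0, b@B2, d@B2, f@B3}
  B4:  IN={a@B0, b@B2, d@B2, f@B3}  OUT={a@B0, b@B2, c@B4, d@B4, e@B4, f@B3}
  B5:  IN={a@B0, b@B2, c@B4, d@B4, e@B4, f@B3}  OUT={a@B0, b@B2, c@B4, d@B4, e@B4, f@B3}
  B6:  IN={a@B0, b@B2, c@B4, d@B2, d@B4, e@B4, f@B3}  OUT={a@B0, b@B2, c@B6, d@B2, d@B4, e@B4, f@B6}

Merge at B3: IN[B3] = OUT[B2] = {a@B0, b@B2, d@B2}
Applying B3's transfer function to that IN value gives OUT[B3] (row B3 above).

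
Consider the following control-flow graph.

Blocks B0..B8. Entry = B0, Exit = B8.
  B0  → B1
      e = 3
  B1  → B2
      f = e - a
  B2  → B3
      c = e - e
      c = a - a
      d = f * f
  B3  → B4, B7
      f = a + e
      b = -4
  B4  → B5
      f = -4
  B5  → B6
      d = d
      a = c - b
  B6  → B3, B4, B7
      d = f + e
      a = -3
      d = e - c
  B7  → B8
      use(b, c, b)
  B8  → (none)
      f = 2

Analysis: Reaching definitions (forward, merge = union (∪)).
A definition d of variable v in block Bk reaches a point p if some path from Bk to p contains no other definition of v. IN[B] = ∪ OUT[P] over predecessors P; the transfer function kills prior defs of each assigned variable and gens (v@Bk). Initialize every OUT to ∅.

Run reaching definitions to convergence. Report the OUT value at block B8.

Answer: {a@B6, b@B3, c@B2, d@B2, d@B6, e@B0, f@B8}

Trace:
Fixpoint table:
  B0:  IN={}  OUT={e@B0}
  B1:  IN={e@B0}  OUT={e@B0, f@B1}
  B2:  IN={e@B0, f@B1}  OUT={c@B2, d@B2, e@B0, f@B1}
  B3:  IN={a@B6, b@B3, c@B2, d@B2, d@B6, e@B0, f@B1, f@B4}  OUT={a@B6, b@B3, c@B2, d@B2, d@B6, e@B0, f@B3}
  B4:  IN={a@B6, b@B3, c@B2, d@B2, d@B6, e@B0, f@B3, f@B4}  OUT={a@B6, b@B3, c@B2, d@B2, d@B6, e@B0, f@B4}
  B5:  IN={a@B6, b@B3, c@B2, d@B2, d@B6, e@B0, f@B4}  OUT={a@B5, b@B3, c@B2, d@B5, e@B0, f@B4}
  B6:  IN={a@B5, b@B3, c@B2, d@B5, e@B0, f@B4}  OUT={a@B6, b@B3, c@B2, d@B6, e@B0, f@B4}
  B7:  IN={a@B6, b@B3, c@B2, d@B2, d@B6, e@B0, f@B3, f@B4}  OUT={a@B6, b@B3, c@B2, d@B2, d@B6, e@B0, f@B3, f@B4}
  B8:  IN={a@B6, b@B3, c@B2, d@B2, d@B6, e@B0, f@B3, f@B4}  OUT={a@B6, b@B3, c@B2, d@B2, d@B6, e@B0, f@B8}

Merge at B8: IN[B8] = OUT[B7] = {a@B6, b@B3, c@B2, d@B2, d@B6, e@B0, f@B3, f@B4}
Applying B8's transfer function to that IN value gives OUT[B8] (row B8 above).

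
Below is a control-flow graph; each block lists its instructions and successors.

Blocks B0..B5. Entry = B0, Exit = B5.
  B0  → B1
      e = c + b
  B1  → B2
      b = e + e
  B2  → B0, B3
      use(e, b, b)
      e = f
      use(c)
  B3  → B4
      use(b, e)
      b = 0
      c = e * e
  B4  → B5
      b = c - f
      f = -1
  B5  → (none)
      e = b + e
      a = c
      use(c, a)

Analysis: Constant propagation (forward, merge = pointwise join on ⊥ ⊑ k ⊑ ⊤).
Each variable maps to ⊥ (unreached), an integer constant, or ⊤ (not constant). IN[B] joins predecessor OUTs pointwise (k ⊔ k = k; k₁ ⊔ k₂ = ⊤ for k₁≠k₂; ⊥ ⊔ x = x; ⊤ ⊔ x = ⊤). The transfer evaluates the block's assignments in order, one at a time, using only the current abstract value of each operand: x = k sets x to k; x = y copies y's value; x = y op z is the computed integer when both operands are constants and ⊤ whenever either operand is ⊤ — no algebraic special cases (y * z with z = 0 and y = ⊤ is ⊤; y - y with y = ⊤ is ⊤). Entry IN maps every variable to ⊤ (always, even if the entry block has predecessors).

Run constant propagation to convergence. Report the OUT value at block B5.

Answer: {a: ⊤, b: ⊤, c: ⊤, d: ⊤, e: ⊤, f: -1}

Trace:
Fixpoint table:
  B0:  IN=(all ⊤)  OUT=(all ⊤)
  B1:  IN=(all ⊤)  OUT=(all ⊤)
  B2:  IN=(all ⊤)  OUT=(all ⊤)
  B3:  IN=(all ⊤)  OUT={b:0; rest ⊤}
  B4:  IN={b:0; rest ⊤}  OUT={f:-1; rest ⊤}
  B5:  IN={f:-1; rest ⊤}  OUT={f:-1; rest ⊤}

Merge at B5: IN[B5] = OUT[B4] = {a: ⊤, b: ⊤, c: ⊤, d: ⊤, e: ⊤, f: -1}
Applying B5's transfer function to that IN value gives OUT[B5] (row B5 above).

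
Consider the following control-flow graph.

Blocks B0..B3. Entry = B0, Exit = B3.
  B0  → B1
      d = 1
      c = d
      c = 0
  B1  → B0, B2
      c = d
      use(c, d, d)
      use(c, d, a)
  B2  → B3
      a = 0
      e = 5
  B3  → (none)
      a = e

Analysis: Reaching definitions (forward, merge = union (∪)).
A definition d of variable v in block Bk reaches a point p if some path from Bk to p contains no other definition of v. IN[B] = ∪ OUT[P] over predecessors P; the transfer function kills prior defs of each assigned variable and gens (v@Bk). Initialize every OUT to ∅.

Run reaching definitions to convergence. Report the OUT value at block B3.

Converged values:
  B0: | IN={c@B1, d@B0} | OUT={c@B0, d@B0}
  B1: | IN={c@B0, d@B0} | OUT={c@B1, d@B0}
  B2: | IN={c@B1, d@B0} | OUT={a@B2, c@B1, d@B0, e@B2}
  B3: | IN={a@B2, c@B1, d@B0, e@B2} | OUT={a@B3, c@B1, d@B0, e@B2}

Merge at B3: IN[B3] = OUT[B2] = {a@B2, c@B1, d@B0, e@B2}
Applying B3's transfer function to that IN value gives OUT[B3] (row B3 above).

Answer: {a@B3, c@B1, d@B0, e@B2}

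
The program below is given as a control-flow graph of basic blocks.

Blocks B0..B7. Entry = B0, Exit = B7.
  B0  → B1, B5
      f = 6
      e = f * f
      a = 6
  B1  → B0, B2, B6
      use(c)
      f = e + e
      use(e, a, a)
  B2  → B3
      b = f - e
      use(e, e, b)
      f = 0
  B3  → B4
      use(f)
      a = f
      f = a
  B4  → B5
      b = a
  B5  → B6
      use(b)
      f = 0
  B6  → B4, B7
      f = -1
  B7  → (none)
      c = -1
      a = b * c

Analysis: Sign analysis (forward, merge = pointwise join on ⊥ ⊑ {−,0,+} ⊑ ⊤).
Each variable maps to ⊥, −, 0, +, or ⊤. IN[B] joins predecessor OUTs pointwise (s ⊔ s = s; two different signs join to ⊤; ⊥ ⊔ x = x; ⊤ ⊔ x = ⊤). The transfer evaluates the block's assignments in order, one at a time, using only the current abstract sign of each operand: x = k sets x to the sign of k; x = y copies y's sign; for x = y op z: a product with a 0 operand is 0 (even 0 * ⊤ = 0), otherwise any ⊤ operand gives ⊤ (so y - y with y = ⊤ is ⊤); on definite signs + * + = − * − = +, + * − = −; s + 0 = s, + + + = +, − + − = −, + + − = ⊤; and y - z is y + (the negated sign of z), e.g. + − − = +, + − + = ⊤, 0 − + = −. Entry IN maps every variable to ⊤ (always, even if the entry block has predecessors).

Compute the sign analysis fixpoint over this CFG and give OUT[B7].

Per-block solution:
  B0: | IN=(all ⊤) | OUT={a:+, e:+, f:+; rest ⊤}
  B1: | IN={a:+, e:+, f:+; rest ⊤} | OUT={a:+, e:+, f:+; rest ⊤}
  B2: | IN={a:+, e:+, f:+; rest ⊤} | OUT={a:+, e:+, f:0; rest ⊤}
  B3: | IN={a:+, e:+, f:0; rest ⊤} | OUT={a:0, e:+, f:0; rest ⊤}
  B4: | IN={e:+; rest ⊤} | OUT={e:+; rest ⊤}
  B5: | IN={e:+; rest ⊤} | OUT={e:+, f:0; rest ⊤}
  B6: | IN={e:+; rest ⊤} | OUT={e:+, f:-; rest ⊤}
  B7: | IN={e:+, f:-; rest ⊤} | OUT={c:-, e:+, f:-; rest ⊤}

Merge at B7: IN[B7] = OUT[B6] = {a: ⊤, b: ⊤, c: ⊤, d: ⊤, e: +, f: -}
Applying B7's transfer function to that IN value gives OUT[B7] (row B7 above).

Answer: {a: ⊤, b: ⊤, c: -, d: ⊤, e: +, f: -}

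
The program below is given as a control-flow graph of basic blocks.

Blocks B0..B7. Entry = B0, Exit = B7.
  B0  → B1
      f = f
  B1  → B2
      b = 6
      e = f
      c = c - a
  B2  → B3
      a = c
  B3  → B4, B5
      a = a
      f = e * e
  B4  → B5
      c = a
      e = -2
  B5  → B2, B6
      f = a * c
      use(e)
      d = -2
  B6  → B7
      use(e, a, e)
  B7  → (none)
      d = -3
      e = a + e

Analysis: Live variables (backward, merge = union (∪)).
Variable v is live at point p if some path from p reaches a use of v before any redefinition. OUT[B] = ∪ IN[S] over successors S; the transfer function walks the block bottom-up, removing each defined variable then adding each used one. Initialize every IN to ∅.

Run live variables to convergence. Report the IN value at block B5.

Answer: {a, c, e}

Trace:
Converged values:
  B0: | IN={a, c, f} | OUT={a, c, f}
  B1: | IN={a, c, f} | OUT={c, e}
  B2: | IN={c, e} | OUT={a, c, e}
  B3: | IN={a, c, e} | OUT={a, c, e}
  B4: | IN={a} | OUT={a, c, e}
  B5: | IN={a, c, e} | OUT={a, c, e}
  B6: | IN={a, e} | OUT={a, e}
  B7: | IN={a, e} | OUT={}

Merge at B5: OUT[B5] = IN[B2] ⊔ IN[B6] = {a, c, e}
Applying B5's transfer function to that OUT value gives IN[B5] (row B5 above).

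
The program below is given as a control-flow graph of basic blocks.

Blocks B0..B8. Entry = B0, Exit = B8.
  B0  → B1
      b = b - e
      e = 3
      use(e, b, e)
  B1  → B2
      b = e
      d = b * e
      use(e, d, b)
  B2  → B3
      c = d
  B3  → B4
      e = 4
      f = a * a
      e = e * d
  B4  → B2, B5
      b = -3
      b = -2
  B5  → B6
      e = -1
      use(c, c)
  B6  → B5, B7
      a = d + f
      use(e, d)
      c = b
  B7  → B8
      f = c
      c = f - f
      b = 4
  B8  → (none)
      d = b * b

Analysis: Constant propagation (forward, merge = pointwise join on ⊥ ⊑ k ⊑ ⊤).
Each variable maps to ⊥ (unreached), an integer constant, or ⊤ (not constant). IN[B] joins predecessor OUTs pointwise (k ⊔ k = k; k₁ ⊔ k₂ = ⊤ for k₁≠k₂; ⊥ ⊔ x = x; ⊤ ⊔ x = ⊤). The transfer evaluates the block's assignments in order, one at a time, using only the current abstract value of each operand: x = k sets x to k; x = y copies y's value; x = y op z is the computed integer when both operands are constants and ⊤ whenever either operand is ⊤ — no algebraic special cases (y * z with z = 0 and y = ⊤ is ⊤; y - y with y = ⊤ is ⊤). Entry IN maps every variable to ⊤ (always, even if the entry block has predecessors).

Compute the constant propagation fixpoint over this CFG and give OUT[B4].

Fixpoint table:
  B0:  IN=(all ⊤)  OUT={e:3; rest ⊤}
  B1:  IN={e:3; rest ⊤}  OUT={b:3, d:9, e:3; rest ⊤}
  B2:  IN={d:9; rest ⊤}  OUT={c:9, d:9; rest ⊤}
  B3:  IN={c:9, d:9; rest ⊤}  OUT={c:9, d:9, e:36; rest ⊤}
  B4:  IN={c:9, d:9, e:36; rest ⊤}  OUT={b:-2, c:9, d:9, e:36; rest ⊤}
  B5:  IN={b:-2, d:9; rest ⊤}  OUT={b:-2, d:9, e:-1; rest ⊤}
  B6:  IN={b:-2, d:9, e:-1; rest ⊤}  OUT={b:-2, c:-2, d:9, e:-1; rest ⊤}
  B7:  IN={b:-2, c:-2, d:9, e:-1; rest ⊤}  OUT={b:4, c:0, d:9, e:-1, f:-2; rest ⊤}
  B8:  IN={b:4, c:0, d:9, e:-1, f:-2; rest ⊤}  OUT={b:4, c:0, d:16, e:-1, f:-2; rest ⊤}

Merge at B4: IN[B4] = OUT[B3] = {a: ⊤, b: ⊤, c: 9, d: 9, e: 36, f: ⊤}
Applying B4's transfer function to that IN value gives OUT[B4] (row B4 above).

Answer: {a: ⊤, b: -2, c: 9, d: 9, e: 36, f: ⊤}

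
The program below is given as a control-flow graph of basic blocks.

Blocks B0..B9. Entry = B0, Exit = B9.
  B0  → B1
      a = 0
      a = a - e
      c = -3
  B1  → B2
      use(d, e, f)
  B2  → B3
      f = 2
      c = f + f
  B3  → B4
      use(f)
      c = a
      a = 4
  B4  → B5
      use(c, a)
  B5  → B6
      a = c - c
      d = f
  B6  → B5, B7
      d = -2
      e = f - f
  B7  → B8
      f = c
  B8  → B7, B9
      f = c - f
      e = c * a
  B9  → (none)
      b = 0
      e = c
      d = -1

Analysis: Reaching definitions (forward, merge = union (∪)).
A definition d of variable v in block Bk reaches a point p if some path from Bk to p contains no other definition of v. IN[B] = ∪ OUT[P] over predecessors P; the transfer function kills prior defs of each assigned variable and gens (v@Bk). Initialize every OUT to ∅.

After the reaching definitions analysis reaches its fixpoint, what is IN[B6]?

Converged values:
  B0:  IN={}  OUT={a@B0, c@B0}
  B1:  IN={a@B0, c@B0}  OUT={a@B0, c@B0}
  B2:  IN={a@B0, c@B0}  OUT={a@B0, c@B2, f@B2}
  B3:  IN={a@B0, c@B2, f@B2}  OUT={a@B3, c@B3, f@B2}
  B4:  IN={a@B3, c@B3, f@B2}  OUT={a@B3, c@B3, f@B2}
  B5:  IN={a@B3, a@B5, c@B3, d@B6, e@B6, f@B2}  OUT={a@B5, c@B3, d@B5, e@B6, f@B2}
  B6:  IN={a@B5, c@B3, d@B5, e@B6, f@B2}  OUT={a@B5, c@B3, d@B6, e@B6, f@B2}
  B7:  IN={a@B5, c@B3, d@B6, e@B6, e@B8, f@B2, f@B8}  OUT={a@B5, c@B3, d@B6, e@B6, e@B8, f@B7}
  B8:  IN={a@B5, c@B3, d@B6, e@B6, e@B8, f@B7}  OUT={a@B5, c@B3, d@B6, e@B8, f@B8}
  B9:  IN={a@B5, c@B3, d@B6, e@B8, f@B8}  OUT={a@B5, b@B9, c@B3, d@B9, e@B9, f@B8}

Merge at B6: IN[B6] = OUT[B5] = {a@B5, c@B3, d@B5, e@B6, f@B2}

Answer: {a@B5, c@B3, d@B5, e@B6, f@B2}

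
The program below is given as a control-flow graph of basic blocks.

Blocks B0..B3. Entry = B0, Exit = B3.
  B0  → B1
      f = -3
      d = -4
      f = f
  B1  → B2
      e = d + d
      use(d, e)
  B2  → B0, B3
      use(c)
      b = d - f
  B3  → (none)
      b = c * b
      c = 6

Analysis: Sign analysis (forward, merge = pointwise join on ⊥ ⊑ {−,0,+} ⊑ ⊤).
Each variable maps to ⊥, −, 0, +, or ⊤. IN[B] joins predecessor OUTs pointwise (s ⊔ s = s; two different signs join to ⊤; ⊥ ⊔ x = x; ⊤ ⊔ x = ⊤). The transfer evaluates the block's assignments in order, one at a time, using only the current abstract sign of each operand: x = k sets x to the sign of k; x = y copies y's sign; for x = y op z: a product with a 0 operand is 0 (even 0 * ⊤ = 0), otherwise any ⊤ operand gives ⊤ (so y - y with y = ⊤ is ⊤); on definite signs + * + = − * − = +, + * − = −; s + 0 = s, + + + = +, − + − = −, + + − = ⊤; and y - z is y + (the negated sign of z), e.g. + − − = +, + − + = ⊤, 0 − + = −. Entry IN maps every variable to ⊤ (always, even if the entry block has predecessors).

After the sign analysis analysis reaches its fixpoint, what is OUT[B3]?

Converged values:
  B0: | IN=(all ⊤) | OUT={d:-, f:-; rest ⊤}
  B1: | IN={d:-, f:-; rest ⊤} | OUT={d:-, e:-, f:-; rest ⊤}
  B2: | IN={d:-, e:-, f:-; rest ⊤} | OUT={d:-, e:-, f:-; rest ⊤}
  B3: | IN={d:-, e:-, f:-; rest ⊤} | OUT={c:+, d:-, e:-, f:-; rest ⊤}

Merge at B3: IN[B3] = OUT[B2] = {a: ⊤, b: ⊤, c: ⊤, d: -, e: -, f: -}
Applying B3's transfer function to that IN value gives OUT[B3] (row B3 above).

Answer: {a: ⊤, b: ⊤, c: +, d: -, e: -, f: -}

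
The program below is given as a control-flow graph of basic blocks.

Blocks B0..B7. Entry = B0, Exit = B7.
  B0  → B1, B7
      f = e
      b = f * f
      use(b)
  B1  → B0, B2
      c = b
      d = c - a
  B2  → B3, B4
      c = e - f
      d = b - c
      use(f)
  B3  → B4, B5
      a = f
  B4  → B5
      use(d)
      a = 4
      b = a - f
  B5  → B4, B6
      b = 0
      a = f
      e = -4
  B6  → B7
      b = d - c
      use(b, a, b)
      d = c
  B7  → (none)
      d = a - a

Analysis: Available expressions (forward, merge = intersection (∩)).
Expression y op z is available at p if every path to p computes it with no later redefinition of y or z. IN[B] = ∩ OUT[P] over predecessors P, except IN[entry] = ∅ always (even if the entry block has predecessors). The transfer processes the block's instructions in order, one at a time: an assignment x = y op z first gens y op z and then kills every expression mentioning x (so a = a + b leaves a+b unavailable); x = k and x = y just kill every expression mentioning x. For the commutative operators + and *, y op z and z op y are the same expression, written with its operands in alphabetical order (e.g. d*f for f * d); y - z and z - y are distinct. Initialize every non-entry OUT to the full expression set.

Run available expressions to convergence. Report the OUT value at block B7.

Fixpoint table:
  B0:  IN={}  OUT={f*f}
  B1:  IN={f*f}  OUT={c-a, f*f}
  B2:  IN={c-a, f*f}  OUT={b-c, e-f, f*f}
  B3:  IN={b-c, e-f, f*f}  OUT={b-c, e-f, f*f}
  B4:  IN={f*f}  OUT={a-f, f*f}
  B5:  IN={f*f}  OUT={f*f}
  B6:  IN={f*f}  OUT={f*f}
  B7:  IN={f*f}  OUT={a-a, f*f}

Merge at B7: IN[B7] = OUT[B0] ∩ OUT[B6] = {f*f}
Applying B7's transfer function to that IN value gives OUT[B7] (row B7 above).

Answer: {a-a, f*f}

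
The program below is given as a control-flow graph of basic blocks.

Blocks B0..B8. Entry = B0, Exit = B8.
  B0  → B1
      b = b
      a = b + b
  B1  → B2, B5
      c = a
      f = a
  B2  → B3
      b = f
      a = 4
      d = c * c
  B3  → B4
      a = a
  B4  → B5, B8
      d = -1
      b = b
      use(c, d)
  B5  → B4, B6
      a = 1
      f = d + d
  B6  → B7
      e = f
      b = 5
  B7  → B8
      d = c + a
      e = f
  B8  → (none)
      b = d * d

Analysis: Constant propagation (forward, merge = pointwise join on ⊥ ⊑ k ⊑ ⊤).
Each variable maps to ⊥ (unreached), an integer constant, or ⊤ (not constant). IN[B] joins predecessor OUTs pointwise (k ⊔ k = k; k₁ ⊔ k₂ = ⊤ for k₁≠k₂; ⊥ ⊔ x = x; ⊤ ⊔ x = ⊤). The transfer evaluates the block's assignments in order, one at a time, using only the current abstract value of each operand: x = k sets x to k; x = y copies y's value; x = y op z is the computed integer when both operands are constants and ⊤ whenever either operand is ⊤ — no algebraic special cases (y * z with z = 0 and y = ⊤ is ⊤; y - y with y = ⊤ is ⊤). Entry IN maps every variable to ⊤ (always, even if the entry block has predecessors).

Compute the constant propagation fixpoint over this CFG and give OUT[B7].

Answer: {a: 1, b: 5, c: ⊤, d: ⊤, e: ⊤, f: ⊤}

Working:
Converged values:
  B0: | IN=(all ⊤) | OUT=(all ⊤)
  B1: | IN=(all ⊤) | OUT=(all ⊤)
  B2: | IN=(all ⊤) | OUT={a:4; rest ⊤}
  B3: | IN={a:4; rest ⊤} | OUT={a:4; rest ⊤}
  B4: | IN=(all ⊤) | OUT={d:-1; rest ⊤}
  B5: | IN=(all ⊤) | OUT={a:1; rest ⊤}
  B6: | IN={a:1; rest ⊤} | OUT={a:1, b:5; rest ⊤}
  B7: | IN={a:1, b:5; rest ⊤} | OUT={a:1, b:5; rest ⊤}
  B8: | IN=(all ⊤) | OUT=(all ⊤)

Merge at B7: IN[B7] = OUT[B6] = {a: 1, b: 5, c: ⊤, d: ⊤, e: ⊤, f: ⊤}
Applying B7's transfer function to that IN value gives OUT[B7] (row B7 above).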